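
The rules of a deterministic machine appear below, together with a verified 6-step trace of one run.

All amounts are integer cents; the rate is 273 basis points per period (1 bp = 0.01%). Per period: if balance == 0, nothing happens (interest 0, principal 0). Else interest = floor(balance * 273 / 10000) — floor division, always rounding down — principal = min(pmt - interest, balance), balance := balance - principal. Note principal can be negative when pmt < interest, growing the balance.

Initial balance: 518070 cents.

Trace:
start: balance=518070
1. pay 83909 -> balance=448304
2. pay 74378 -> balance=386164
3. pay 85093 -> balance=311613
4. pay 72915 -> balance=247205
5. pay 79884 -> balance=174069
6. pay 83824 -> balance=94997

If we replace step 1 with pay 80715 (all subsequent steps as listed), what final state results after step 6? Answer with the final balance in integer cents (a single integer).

98651

(re-executing from step 1 with the substitution; state before step 1: balance=518070)
1. pay 80715 -> balance=451498
2. pay 74378 -> balance=389445
3. pay 85093 -> balance=314983
4. pay 72915 -> balance=250667
5. pay 79884 -> balance=177626
6. pay 83824 -> balance=98651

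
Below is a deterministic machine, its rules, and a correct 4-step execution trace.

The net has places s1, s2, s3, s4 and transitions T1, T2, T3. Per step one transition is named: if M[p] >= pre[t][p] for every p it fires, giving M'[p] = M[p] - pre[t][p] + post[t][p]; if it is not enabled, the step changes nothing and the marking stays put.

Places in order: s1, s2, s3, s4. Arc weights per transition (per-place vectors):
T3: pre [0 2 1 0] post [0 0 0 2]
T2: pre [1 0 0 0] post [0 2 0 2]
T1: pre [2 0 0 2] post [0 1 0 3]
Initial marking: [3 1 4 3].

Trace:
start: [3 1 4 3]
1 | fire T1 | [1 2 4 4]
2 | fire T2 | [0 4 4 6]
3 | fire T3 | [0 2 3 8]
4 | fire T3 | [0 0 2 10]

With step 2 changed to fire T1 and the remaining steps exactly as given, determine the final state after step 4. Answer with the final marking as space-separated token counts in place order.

1 0 3 6

(re-executing from step 2 with the substitution; state before step 2: [1 2 4 4])
2 | fire T1 | [1 2 4 4]
3 | fire T3 | [1 0 3 6]
4 | fire T3 | [1 0 3 6]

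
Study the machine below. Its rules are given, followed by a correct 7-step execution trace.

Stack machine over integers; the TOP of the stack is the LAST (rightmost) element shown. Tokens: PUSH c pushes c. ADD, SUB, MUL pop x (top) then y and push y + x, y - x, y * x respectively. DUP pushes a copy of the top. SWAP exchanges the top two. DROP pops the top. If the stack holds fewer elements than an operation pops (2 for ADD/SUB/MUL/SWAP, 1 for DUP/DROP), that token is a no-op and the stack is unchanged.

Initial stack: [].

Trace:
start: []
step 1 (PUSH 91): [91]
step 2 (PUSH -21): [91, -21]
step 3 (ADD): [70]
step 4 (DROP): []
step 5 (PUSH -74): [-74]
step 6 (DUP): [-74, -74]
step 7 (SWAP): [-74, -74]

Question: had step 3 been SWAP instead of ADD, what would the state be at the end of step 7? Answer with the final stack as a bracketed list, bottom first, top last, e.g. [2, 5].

[-21, -74, -74]

(re-executing from step 3 with the substitution; state before step 3: [91, -21])
step 3 (SWAP): [-21, 91]
step 4 (DROP): [-21]
step 5 (PUSH -74): [-21, -74]
step 6 (DUP): [-21, -74, -74]
step 7 (SWAP): [-21, -74, -74]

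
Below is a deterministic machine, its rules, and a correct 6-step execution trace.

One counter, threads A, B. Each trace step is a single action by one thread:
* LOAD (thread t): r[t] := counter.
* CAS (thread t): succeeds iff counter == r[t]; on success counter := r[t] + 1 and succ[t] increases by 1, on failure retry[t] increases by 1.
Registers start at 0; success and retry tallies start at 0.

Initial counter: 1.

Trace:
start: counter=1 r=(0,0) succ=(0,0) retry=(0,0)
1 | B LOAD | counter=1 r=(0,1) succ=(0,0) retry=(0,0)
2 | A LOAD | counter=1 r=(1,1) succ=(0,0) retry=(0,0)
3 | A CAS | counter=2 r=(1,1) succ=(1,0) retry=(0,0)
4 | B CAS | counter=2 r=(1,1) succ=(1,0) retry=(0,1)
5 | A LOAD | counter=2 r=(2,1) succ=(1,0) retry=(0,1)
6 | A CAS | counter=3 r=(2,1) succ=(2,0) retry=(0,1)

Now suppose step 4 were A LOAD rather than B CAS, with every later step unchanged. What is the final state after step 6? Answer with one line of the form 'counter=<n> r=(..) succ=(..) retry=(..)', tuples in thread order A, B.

(re-executing from step 4 with the substitution; state before step 4: counter=2 r=(1,1) succ=(1,0) retry=(0,0))
4 | A LOAD | counter=2 r=(2,1) succ=(1,0) retry=(0,0)
5 | A LOAD | counter=2 r=(2,1) succ=(1,0) retry=(0,0)
6 | A CAS | counter=3 r=(2,1) succ=(2,0) retry=(0,0)

counter=3 r=(2,1) succ=(2,0) retry=(0,0)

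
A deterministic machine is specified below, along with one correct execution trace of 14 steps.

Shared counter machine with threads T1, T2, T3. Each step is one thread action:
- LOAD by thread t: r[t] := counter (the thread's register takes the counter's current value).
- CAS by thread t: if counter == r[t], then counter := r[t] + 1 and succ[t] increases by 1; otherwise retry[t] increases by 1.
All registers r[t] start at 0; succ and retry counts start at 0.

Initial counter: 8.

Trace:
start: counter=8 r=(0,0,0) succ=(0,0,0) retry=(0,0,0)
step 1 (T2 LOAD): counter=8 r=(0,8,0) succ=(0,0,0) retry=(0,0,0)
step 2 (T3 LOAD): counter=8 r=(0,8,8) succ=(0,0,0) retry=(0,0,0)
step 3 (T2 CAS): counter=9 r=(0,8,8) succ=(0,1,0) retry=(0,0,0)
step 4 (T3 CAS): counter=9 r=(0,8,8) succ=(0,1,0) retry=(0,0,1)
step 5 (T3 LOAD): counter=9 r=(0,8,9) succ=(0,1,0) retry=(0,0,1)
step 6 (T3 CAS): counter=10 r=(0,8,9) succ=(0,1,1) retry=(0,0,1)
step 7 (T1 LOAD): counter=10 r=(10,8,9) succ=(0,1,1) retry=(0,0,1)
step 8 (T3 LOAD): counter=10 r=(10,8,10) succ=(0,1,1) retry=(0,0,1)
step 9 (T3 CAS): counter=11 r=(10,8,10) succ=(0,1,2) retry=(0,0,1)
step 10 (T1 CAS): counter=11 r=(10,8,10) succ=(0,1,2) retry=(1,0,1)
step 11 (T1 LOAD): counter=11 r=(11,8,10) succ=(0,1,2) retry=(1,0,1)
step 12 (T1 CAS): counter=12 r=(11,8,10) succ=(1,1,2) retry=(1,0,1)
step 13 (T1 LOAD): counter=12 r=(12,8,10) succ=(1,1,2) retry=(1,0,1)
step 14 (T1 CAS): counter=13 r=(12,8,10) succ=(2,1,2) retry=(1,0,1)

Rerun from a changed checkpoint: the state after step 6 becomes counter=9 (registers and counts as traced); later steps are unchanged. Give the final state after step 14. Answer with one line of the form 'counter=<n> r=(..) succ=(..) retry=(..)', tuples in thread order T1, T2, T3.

counter=12 r=(11,8,9) succ=(2,1,2) retry=(1,0,1)

state after step 6 := counter=9 r=(0,8,9) succ=(0,1,1) retry=(0,0,1)
step 7 (T1 LOAD): counter=9 r=(9,8,9) succ=(0,1,1) retry=(0,0,1)
step 8 (T3 LOAD): counter=9 r=(9,8,9) succ=(0,1,1) retry=(0,0,1)
step 9 (T3 CAS): counter=10 r=(9,8,9) succ=(0,1,2) retry=(0,0,1)
step 10 (T1 CAS): counter=10 r=(9,8,9) succ=(0,1,2) retry=(1,0,1)
step 11 (T1 LOAD): counter=10 r=(10,8,9) succ=(0,1,2) retry=(1,0,1)
step 12 (T1 CAS): counter=11 r=(10,8,9) succ=(1,1,2) retry=(1,0,1)
step 13 (T1 LOAD): counter=11 r=(11,8,9) succ=(1,1,2) retry=(1,0,1)
step 14 (T1 CAS): counter=12 r=(11,8,9) succ=(2,1,2) retry=(1,0,1)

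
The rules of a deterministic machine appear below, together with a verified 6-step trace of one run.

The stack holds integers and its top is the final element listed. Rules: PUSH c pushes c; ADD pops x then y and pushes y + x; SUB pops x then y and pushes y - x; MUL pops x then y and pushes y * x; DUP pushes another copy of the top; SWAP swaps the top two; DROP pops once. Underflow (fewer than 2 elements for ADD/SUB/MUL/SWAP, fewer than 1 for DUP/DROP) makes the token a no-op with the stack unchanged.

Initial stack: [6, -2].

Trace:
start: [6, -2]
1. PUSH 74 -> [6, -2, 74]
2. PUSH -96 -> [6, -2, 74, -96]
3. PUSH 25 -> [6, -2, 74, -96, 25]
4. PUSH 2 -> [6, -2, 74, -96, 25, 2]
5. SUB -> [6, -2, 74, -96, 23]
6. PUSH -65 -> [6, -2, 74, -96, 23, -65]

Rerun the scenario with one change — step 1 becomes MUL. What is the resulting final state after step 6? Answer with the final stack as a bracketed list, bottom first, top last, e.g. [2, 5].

(re-executing from step 1 with the substitution; state before step 1: [6, -2])
1. MUL -> [-12]
2. PUSH -96 -> [-12, -96]
3. PUSH 25 -> [-12, -96, 25]
4. PUSH 2 -> [-12, -96, 25, 2]
5. SUB -> [-12, -96, 23]
6. PUSH -65 -> [-12, -96, 23, -65]

[-12, -96, 23, -65]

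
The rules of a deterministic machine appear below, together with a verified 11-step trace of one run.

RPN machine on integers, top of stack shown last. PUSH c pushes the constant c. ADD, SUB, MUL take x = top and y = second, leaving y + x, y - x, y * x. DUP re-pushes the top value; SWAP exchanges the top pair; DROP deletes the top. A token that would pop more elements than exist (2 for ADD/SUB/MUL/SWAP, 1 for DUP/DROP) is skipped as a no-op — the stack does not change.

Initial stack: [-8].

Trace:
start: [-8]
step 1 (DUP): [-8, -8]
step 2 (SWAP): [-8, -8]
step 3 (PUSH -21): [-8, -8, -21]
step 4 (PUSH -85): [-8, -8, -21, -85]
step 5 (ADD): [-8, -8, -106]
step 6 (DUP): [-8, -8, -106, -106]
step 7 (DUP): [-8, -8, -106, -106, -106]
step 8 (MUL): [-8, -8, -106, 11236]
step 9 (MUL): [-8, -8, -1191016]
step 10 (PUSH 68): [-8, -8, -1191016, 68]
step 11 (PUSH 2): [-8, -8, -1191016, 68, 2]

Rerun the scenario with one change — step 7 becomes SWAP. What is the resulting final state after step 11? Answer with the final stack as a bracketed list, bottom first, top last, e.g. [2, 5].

(re-executing from step 7 with the substitution; state before step 7: [-8, -8, -106, -106])
step 7 (SWAP): [-8, -8, -106, -106]
step 8 (MUL): [-8, -8, 11236]
step 9 (MUL): [-8, -89888]
step 10 (PUSH 68): [-8, -89888, 68]
step 11 (PUSH 2): [-8, -89888, 68, 2]

[-8, -89888, 68, 2]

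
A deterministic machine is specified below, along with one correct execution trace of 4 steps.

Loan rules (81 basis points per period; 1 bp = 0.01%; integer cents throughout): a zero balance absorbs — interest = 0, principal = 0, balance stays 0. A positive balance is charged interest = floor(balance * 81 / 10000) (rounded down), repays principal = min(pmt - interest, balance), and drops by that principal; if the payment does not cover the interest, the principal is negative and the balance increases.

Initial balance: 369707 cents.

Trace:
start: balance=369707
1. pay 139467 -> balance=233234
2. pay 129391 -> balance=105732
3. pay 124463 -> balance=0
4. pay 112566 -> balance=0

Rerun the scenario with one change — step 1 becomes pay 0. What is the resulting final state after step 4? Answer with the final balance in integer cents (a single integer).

12297

(re-executing from step 1 with the substitution; state before step 1: balance=369707)
1. pay 0 -> balance=372701
2. pay 129391 -> balance=246328
3. pay 124463 -> balance=123860
4. pay 112566 -> balance=12297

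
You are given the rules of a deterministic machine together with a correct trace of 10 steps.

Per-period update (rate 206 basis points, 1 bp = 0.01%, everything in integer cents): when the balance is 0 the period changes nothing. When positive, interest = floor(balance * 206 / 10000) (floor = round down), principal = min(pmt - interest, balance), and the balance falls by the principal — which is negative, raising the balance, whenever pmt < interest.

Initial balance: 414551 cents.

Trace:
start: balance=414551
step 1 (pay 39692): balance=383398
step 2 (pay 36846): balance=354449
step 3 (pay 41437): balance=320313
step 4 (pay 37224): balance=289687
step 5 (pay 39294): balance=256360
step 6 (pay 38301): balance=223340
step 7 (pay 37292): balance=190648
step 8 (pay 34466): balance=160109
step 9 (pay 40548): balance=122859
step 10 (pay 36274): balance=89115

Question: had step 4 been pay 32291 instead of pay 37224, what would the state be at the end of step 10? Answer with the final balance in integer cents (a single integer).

(re-executing from step 4 with the substitution; state before step 4: balance=320313)
step 4 (pay 32291): balance=294620
step 5 (pay 39294): balance=261395
step 6 (pay 38301): balance=228478
step 7 (pay 37292): balance=195892
step 8 (pay 34466): balance=165461
step 9 (pay 40548): balance=128321
step 10 (pay 36274): balance=94690

94690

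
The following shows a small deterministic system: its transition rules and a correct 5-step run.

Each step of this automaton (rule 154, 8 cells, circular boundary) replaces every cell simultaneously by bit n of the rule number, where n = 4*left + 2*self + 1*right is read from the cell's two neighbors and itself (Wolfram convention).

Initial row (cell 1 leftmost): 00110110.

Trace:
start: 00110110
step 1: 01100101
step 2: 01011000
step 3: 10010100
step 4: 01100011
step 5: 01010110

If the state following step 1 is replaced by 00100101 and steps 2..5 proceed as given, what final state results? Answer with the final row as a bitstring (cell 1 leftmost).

state after step 1 := 00100101
step 2: 11011000
step 3: 10010101
step 4: 01100001
step 5: 01010010

01010010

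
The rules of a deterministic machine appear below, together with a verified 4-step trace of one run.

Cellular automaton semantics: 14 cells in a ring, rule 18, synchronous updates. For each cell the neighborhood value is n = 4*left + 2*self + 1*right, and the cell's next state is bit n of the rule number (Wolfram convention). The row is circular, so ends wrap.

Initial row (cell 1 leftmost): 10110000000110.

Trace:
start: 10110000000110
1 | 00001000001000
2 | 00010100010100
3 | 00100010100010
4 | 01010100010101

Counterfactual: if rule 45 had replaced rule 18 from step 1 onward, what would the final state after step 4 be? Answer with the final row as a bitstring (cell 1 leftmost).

01001111011011

(re-executing steps 1..4 under rule 45; state before step 1: 10110000000110)
1 | 11100111110101
2 | 00000100001111
3 | 01110101101000
4 | 01001111011011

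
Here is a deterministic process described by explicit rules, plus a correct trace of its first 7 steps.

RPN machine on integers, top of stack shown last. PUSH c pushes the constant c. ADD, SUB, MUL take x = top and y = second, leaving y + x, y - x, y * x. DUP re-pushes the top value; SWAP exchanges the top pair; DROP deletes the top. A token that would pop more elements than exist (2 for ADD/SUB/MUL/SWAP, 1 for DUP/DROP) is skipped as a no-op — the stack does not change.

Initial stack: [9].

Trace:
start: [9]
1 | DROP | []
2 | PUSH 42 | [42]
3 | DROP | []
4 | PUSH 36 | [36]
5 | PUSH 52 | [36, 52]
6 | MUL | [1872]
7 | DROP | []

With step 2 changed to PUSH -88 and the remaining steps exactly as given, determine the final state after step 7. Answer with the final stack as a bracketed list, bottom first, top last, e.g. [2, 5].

[]

(re-executing from step 2 with the substitution; state before step 2: [])
2 | PUSH -88 | [-88]
3 | DROP | []
4 | PUSH 36 | [36]
5 | PUSH 52 | [36, 52]
6 | MUL | [1872]
7 | DROP | []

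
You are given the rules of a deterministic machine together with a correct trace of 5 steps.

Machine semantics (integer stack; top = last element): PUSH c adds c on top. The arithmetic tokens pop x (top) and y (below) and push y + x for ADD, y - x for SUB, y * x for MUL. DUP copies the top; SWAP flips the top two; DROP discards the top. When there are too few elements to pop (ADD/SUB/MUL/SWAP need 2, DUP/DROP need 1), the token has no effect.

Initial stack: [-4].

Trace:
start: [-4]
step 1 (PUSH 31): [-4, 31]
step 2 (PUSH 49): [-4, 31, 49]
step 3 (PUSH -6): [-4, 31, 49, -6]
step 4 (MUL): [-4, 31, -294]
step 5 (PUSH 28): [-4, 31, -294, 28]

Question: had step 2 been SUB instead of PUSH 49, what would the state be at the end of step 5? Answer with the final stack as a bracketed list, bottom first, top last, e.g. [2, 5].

[210, 28]

(re-executing from step 2 with the substitution; state before step 2: [-4, 31])
step 2 (SUB): [-35]
step 3 (PUSH -6): [-35, -6]
step 4 (MUL): [210]
step 5 (PUSH 28): [210, 28]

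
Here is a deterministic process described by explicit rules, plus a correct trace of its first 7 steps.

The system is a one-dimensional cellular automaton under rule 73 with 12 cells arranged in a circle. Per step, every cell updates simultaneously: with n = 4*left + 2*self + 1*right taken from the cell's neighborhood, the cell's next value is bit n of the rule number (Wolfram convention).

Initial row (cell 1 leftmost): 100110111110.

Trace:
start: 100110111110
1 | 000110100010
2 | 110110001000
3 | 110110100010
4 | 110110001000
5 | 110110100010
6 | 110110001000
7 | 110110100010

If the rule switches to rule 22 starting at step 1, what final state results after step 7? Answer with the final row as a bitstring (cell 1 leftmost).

(re-executing steps 1..7 under rule 22; state before step 1: 100110111110)
1 | 111000000000
2 | 000100000001
3 | 101110000011
4 | 000001000100
5 | 000011101110
6 | 000100000001
7 | 101110000011

101110000011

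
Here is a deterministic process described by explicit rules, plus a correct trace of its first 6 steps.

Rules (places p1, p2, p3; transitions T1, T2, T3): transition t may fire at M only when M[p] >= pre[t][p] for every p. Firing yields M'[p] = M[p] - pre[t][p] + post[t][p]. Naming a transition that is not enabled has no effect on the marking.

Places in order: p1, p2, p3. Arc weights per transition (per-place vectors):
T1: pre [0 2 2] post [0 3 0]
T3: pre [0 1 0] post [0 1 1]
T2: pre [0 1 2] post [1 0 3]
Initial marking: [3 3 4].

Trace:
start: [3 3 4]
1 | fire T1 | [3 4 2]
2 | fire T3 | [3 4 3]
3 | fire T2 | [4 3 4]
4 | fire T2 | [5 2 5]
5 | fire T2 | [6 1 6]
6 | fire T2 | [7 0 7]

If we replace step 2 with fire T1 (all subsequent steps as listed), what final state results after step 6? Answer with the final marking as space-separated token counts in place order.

3 5 0

(re-executing from step 2 with the substitution; state before step 2: [3 4 2])
2 | fire T1 | [3 5 0]
3 | fire T2 | [3 5 0]
4 | fire T2 | [3 5 0]
5 | fire T2 | [3 5 0]
6 | fire T2 | [3 5 0]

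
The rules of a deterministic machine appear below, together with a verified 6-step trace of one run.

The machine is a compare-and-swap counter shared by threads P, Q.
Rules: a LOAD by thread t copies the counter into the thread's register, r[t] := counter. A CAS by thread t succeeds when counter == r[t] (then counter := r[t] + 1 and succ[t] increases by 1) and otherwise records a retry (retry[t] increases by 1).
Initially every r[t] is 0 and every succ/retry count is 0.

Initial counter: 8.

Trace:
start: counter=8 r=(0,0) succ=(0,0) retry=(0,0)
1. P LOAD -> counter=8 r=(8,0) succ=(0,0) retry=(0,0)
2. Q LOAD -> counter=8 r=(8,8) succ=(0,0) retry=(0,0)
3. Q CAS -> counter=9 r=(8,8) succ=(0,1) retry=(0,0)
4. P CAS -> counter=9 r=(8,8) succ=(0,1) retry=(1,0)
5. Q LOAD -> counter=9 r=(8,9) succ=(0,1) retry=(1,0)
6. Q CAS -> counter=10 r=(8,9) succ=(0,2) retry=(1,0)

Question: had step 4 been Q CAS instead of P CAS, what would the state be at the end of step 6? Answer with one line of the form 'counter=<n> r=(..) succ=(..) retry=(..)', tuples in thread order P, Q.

counter=10 r=(8,9) succ=(0,2) retry=(0,1)

(re-executing from step 4 with the substitution; state before step 4: counter=9 r=(8,8) succ=(0,1) retry=(0,0))
4. Q CAS -> counter=9 r=(8,8) succ=(0,1) retry=(0,1)
5. Q LOAD -> counter=9 r=(8,9) succ=(0,1) retry=(0,1)
6. Q CAS -> counter=10 r=(8,9) succ=(0,2) retry=(0,1)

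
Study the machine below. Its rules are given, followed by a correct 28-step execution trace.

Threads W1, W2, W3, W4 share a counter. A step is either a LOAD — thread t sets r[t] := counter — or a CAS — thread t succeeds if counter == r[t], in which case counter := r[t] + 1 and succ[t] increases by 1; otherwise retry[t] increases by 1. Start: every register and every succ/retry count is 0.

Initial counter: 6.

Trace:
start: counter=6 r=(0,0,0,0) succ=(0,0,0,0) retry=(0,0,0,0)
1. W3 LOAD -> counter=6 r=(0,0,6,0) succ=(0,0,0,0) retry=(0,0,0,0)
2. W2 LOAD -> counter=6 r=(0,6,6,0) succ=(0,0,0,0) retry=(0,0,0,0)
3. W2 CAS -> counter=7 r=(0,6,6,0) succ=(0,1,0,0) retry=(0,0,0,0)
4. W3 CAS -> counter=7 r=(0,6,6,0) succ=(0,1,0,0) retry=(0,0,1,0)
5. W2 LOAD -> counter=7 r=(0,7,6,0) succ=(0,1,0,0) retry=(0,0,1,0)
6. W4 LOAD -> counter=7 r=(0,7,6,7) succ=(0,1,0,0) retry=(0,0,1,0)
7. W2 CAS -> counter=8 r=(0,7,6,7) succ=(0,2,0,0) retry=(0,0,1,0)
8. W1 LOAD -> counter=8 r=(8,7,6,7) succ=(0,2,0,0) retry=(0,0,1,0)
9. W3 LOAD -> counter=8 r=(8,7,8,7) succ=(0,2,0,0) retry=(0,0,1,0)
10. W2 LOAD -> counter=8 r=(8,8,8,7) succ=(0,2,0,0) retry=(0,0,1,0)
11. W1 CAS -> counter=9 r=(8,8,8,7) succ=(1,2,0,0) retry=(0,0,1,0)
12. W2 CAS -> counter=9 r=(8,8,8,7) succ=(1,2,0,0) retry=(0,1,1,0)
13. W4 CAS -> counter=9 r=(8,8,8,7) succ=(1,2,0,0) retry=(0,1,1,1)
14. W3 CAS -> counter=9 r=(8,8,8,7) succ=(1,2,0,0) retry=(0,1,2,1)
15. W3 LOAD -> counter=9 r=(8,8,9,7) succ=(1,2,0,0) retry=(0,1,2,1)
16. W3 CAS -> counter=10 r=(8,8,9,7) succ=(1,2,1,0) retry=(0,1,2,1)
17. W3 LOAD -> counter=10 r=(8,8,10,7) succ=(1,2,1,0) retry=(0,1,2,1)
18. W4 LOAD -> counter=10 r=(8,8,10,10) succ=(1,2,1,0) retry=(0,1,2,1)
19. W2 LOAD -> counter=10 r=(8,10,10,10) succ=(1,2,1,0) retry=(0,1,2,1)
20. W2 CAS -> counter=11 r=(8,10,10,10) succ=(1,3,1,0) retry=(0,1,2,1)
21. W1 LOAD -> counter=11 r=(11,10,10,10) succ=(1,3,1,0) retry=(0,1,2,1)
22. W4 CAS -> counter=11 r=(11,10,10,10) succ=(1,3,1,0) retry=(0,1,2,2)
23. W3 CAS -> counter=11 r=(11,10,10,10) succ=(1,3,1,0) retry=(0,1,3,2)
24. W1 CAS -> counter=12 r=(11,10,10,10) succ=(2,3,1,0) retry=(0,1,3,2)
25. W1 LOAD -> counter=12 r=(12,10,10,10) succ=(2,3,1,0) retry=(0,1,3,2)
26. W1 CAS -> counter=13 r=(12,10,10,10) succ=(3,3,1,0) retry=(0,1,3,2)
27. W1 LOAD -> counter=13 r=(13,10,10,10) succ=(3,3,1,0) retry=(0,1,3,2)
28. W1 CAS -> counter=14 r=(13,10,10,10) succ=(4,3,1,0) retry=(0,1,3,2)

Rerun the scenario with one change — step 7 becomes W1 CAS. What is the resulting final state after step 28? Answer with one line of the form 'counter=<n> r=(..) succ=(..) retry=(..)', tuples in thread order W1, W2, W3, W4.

counter=13 r=(12,9,9,9) succ=(4,2,1,0) retry=(1,1,3,2)

(re-executing from step 7 with the substitution; state before step 7: counter=7 r=(0,7,6,7) succ=(0,1,0,0) retry=(0,0,1,0))
7. W1 CAS -> counter=7 r=(0,7,6,7) succ=(0,1,0,0) retry=(1,0,1,0)
8. W1 LOAD -> counter=7 r=(7,7,6,7) succ=(0,1,0,0) retry=(1,0,1,0)
9. W3 LOAD -> counter=7 r=(7,7,7,7) succ=(0,1,0,0) retry=(1,0,1,0)
10. W2 LOAD -> counter=7 r=(7,7,7,7) succ=(0,1,0,0) retry=(1,0,1,0)
11. W1 CAS -> counter=8 r=(7,7,7,7) succ=(1,1,0,0) retry=(1,0,1,0)
12. W2 CAS -> counter=8 r=(7,7,7,7) succ=(1,1,0,0) retry=(1,1,1,0)
13. W4 CAS -> counter=8 r=(7,7,7,7) succ=(1,1,0,0) retry=(1,1,1,1)
14. W3 CAS -> counter=8 r=(7,7,7,7) succ=(1,1,0,0) retry=(1,1,2,1)
15. W3 LOAD -> counter=8 r=(7,7,8,7) succ=(1,1,0,0) retry=(1,1,2,1)
16. W3 CAS -> counter=9 r=(7,7,8,7) succ=(1,1,1,0) retry=(1,1,2,1)
17. W3 LOAD -> counter=9 r=(7,7,9,7) succ=(1,1,1,0) retry=(1,1,2,1)
18. W4 LOAD -> counter=9 r=(7,7,9,9) succ=(1,1,1,0) retry=(1,1,2,1)
19. W2 LOAD -> counter=9 r=(7,9,9,9) succ=(1,1,1,0) retry=(1,1,2,1)
20. W2 CAS -> counter=10 r=(7,9,9,9) succ=(1,2,1,0) retry=(1,1,2,1)
21. W1 LOAD -> counter=10 r=(10,9,9,9) succ=(1,2,1,0) retry=(1,1,2,1)
22. W4 CAS -> counter=10 r=(10,9,9,9) succ=(1,2,1,0) retry=(1,1,2,2)
23. W3 CAS -> counter=10 r=(10,9,9,9) succ=(1,2,1,0) retry=(1,1,3,2)
24. W1 CAS -> counter=11 r=(10,9,9,9) succ=(2,2,1,0) retry=(1,1,3,2)
25. W1 LOAD -> counter=11 r=(11,9,9,9) succ=(2,2,1,0) retry=(1,1,3,2)
26. W1 CAS -> counter=12 r=(11,9,9,9) succ=(3,2,1,0) retry=(1,1,3,2)
27. W1 LOAD -> counter=12 r=(12,9,9,9) succ=(3,2,1,0) retry=(1,1,3,2)
28. W1 CAS -> counter=13 r=(12,9,9,9) succ=(4,2,1,0) retry=(1,1,3,2)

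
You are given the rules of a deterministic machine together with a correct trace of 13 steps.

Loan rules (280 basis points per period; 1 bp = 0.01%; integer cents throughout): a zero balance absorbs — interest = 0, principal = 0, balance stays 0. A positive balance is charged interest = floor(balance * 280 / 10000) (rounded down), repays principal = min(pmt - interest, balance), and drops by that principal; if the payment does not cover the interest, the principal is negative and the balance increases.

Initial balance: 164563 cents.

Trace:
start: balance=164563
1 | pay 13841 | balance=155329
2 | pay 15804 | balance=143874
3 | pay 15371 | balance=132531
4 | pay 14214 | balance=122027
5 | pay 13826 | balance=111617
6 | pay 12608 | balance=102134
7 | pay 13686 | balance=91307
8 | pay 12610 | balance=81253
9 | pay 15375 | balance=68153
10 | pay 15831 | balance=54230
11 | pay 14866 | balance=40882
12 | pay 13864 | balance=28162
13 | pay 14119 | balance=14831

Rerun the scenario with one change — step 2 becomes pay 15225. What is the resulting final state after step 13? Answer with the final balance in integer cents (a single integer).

(re-executing from step 2 with the substitution; state before step 2: balance=155329)
2 | pay 15225 | balance=144453
3 | pay 15371 | balance=133126
4 | pay 14214 | balance=122639
5 | pay 13826 | balance=112246
6 | pay 12608 | balance=102780
7 | pay 13686 | balance=91971
8 | pay 12610 | balance=81936
9 | pay 15375 | balance=68855
10 | pay 15831 | balance=54951
11 | pay 14866 | balance=41623
12 | pay 13864 | balance=28924
13 | pay 14119 | balance=15614

15614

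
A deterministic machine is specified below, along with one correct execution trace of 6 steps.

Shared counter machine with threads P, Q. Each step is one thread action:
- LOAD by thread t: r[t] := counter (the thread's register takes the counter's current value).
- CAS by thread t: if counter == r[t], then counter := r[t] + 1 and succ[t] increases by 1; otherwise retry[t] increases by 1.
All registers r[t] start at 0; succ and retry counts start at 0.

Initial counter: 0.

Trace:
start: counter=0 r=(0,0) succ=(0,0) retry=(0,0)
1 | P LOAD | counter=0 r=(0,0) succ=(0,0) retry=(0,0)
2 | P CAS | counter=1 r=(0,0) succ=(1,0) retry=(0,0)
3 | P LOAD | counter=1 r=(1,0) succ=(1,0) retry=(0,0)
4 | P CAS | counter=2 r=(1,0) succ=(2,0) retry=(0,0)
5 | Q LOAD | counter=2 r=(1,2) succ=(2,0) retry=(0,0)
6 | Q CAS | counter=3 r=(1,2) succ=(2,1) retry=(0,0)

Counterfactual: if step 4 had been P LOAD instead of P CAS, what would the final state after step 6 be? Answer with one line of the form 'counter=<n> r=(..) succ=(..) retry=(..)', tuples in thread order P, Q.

(re-executing from step 4 with the substitution; state before step 4: counter=1 r=(1,0) succ=(1,0) retry=(0,0))
4 | P LOAD | counter=1 r=(1,0) succ=(1,0) retry=(0,0)
5 | Q LOAD | counter=1 r=(1,1) succ=(1,0) retry=(0,0)
6 | Q CAS | counter=2 r=(1,1) succ=(1,1) retry=(0,0)

counter=2 r=(1,1) succ=(1,1) retry=(0,0)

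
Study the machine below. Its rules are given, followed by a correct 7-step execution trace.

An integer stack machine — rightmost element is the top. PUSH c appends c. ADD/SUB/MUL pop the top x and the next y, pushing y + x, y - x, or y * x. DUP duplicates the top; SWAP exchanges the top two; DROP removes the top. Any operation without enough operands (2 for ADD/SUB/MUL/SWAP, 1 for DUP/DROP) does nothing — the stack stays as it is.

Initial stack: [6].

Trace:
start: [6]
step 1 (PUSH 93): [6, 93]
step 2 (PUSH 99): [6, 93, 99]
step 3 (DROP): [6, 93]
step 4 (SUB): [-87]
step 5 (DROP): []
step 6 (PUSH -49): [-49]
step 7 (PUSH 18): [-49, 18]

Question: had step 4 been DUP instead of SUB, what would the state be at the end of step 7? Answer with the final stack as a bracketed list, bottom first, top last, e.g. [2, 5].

(re-executing from step 4 with the substitution; state before step 4: [6, 93])
step 4 (DUP): [6, 93, 93]
step 5 (DROP): [6, 93]
step 6 (PUSH -49): [6, 93, -49]
step 7 (PUSH 18): [6, 93, -49, 18]

[6, 93, -49, 18]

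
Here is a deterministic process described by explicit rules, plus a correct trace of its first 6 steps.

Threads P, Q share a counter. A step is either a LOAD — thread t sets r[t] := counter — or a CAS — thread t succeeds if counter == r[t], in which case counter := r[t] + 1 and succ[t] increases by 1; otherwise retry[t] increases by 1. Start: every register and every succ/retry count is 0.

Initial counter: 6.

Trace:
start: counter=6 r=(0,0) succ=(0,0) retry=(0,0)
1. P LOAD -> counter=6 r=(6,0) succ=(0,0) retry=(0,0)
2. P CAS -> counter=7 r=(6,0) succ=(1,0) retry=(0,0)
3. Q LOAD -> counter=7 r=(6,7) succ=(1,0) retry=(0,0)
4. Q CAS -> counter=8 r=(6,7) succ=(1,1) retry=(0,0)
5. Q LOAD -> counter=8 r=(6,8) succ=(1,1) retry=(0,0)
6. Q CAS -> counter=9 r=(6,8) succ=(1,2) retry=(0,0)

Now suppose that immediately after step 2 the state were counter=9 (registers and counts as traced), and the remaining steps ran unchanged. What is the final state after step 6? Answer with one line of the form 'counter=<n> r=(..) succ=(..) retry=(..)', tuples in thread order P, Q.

counter=11 r=(6,10) succ=(1,2) retry=(0,0)

state after step 2 := counter=9 r=(6,0) succ=(1,0) retry=(0,0)
3. Q LOAD -> counter=9 r=(6,9) succ=(1,0) retry=(0,0)
4. Q CAS -> counter=10 r=(6,9) succ=(1,1) retry=(0,0)
5. Q LOAD -> counter=10 r=(6,10) succ=(1,1) retry=(0,0)
6. Q CAS -> counter=11 r=(6,10) succ=(1,2) retry=(0,0)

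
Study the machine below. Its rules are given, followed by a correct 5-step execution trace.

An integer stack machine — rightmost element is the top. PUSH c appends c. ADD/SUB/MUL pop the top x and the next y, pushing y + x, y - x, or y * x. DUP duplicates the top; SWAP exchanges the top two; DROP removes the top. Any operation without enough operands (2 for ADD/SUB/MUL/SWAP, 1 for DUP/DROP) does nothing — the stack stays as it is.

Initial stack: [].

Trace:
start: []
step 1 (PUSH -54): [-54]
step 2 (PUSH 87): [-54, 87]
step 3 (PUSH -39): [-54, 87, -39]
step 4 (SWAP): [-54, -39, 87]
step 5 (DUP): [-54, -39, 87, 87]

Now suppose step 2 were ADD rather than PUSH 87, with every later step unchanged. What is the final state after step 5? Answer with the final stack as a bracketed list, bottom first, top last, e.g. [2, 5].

(re-executing from step 2 with the substitution; state before step 2: [-54])
step 2 (ADD): [-54]
step 3 (PUSH -39): [-54, -39]
step 4 (SWAP): [-39, -54]
step 5 (DUP): [-39, -54, -54]

[-39, -54, -54]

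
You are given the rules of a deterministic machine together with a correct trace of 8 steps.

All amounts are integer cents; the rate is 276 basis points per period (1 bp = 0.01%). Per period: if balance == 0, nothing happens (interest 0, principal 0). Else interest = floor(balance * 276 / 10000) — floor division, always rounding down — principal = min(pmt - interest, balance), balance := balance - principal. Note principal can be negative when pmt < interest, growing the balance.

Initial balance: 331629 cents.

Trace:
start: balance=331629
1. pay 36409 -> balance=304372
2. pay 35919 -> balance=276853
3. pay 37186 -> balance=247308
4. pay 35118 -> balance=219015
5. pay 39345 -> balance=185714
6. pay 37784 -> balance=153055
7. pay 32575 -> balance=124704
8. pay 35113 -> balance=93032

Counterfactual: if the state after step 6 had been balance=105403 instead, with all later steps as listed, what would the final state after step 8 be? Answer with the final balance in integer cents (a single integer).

42714

state after step 6 := balance=105403
7. pay 32575 -> balance=75737
8. pay 35113 -> balance=42714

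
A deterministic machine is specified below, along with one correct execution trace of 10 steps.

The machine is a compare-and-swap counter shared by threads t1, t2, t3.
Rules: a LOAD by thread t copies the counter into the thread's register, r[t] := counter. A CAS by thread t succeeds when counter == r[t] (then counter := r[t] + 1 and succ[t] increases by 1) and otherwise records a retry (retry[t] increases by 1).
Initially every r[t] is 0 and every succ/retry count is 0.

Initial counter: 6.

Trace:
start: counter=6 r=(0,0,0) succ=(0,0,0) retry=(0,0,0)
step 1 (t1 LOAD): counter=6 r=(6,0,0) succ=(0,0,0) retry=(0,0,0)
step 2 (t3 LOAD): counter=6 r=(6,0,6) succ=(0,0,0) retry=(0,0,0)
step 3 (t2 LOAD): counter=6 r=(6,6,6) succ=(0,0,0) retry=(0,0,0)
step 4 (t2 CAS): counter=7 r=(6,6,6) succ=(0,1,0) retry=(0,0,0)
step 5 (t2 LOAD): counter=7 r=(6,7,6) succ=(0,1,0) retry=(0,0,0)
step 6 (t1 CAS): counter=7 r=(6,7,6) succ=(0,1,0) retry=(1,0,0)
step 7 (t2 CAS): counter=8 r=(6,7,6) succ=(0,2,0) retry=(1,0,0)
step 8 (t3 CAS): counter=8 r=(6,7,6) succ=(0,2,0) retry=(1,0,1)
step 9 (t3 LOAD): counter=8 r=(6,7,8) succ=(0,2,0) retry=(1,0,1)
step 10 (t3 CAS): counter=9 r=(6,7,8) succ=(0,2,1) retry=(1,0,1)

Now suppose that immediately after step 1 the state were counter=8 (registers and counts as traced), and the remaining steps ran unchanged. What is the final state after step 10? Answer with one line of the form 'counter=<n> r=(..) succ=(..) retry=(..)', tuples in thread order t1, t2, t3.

state after step 1 := counter=8 r=(6,0,0) succ=(0,0,0) retry=(0,0,0)
step 2 (t3 LOAD): counter=8 r=(6,0,8) succ=(0,0,0) retry=(0,0,0)
step 3 (t2 LOAD): counter=8 r=(6,8,8) succ=(0,0,0) retry=(0,0,0)
step 4 (t2 CAS): counter=9 r=(6,8,8) succ=(0,1,0) retry=(0,0,0)
step 5 (t2 LOAD): counter=9 r=(6,9,8) succ=(0,1,0) retry=(0,0,0)
step 6 (t1 CAS): counter=9 r=(6,9,8) succ=(0,1,0) retry=(1,0,0)
step 7 (t2 CAS): counter=10 r=(6,9,8) succ=(0,2,0) retry=(1,0,0)
step 8 (t3 CAS): counter=10 r=(6,9,8) succ=(0,2,0) retry=(1,0,1)
step 9 (t3 LOAD): counter=10 r=(6,9,10) succ=(0,2,0) retry=(1,0,1)
step 10 (t3 CAS): counter=11 r=(6,9,10) succ=(0,2,1) retry=(1,0,1)

counter=11 r=(6,9,10) succ=(0,2,1) retry=(1,0,1)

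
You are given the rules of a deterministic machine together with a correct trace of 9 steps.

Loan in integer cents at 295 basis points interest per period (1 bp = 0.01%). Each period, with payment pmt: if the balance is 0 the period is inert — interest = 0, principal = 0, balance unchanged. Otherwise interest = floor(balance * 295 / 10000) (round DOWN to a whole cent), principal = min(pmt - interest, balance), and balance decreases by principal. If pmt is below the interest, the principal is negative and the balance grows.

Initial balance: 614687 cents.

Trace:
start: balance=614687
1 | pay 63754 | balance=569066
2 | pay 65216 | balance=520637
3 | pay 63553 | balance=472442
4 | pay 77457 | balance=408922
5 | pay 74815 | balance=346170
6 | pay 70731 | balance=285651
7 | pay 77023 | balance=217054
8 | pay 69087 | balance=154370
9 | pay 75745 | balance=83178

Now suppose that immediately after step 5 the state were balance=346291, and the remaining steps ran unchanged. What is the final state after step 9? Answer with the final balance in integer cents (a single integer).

state after step 5 := balance=346291
6 | pay 70731 | balance=285775
7 | pay 77023 | balance=217182
8 | pay 69087 | balance=154501
9 | pay 75745 | balance=83313

83313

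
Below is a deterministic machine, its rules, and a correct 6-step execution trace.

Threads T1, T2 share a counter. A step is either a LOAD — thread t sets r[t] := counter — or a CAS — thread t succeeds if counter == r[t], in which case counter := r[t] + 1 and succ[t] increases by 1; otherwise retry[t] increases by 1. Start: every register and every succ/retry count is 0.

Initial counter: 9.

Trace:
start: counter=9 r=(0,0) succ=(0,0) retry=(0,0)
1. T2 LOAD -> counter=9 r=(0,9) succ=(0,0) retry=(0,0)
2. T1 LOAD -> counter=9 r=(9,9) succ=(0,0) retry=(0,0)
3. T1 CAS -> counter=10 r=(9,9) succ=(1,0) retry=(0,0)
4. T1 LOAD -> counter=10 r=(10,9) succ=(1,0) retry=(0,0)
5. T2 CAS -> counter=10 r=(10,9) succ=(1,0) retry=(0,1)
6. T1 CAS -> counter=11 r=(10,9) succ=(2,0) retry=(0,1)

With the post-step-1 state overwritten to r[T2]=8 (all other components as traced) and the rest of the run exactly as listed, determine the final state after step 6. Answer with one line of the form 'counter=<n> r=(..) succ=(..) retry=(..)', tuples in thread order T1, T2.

state after step 1 := counter=9 r=(0,8) succ=(0,0) retry=(0,0)
2. T1 LOAD -> counter=9 r=(9,8) succ=(0,0) retry=(0,0)
3. T1 CAS -> counter=10 r=(9,8) succ=(1,0) retry=(0,0)
4. T1 LOAD -> counter=10 r=(10,8) succ=(1,0) retry=(0,0)
5. T2 CAS -> counter=10 r=(10,8) succ=(1,0) retry=(0,1)
6. T1 CAS -> counter=11 r=(10,8) succ=(2,0) retry=(0,1)

counter=11 r=(10,8) succ=(2,0) retry=(0,1)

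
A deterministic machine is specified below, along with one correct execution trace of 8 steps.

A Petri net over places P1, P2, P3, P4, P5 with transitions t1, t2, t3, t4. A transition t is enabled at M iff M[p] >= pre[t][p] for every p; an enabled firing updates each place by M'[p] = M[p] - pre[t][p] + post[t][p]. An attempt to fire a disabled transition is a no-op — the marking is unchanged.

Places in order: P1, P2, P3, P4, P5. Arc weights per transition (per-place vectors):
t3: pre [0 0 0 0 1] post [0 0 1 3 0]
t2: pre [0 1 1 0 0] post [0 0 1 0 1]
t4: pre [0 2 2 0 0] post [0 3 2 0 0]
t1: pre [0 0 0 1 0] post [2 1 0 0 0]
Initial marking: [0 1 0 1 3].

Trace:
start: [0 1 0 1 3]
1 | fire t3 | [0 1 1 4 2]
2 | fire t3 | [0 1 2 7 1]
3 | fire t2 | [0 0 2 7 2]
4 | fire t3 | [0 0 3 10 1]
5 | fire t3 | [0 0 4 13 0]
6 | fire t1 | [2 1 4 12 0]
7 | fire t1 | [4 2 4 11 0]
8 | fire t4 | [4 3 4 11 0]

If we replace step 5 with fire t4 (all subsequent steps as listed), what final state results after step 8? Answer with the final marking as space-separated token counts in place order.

(re-executing from step 5 with the substitution; state before step 5: [0 0 3 10 1])
5 | fire t4 | [0 0 3 10 1]
6 | fire t1 | [2 1 3 9 1]
7 | fire t1 | [4 2 3 8 1]
8 | fire t4 | [4 3 3 8 1]

4 3 3 8 1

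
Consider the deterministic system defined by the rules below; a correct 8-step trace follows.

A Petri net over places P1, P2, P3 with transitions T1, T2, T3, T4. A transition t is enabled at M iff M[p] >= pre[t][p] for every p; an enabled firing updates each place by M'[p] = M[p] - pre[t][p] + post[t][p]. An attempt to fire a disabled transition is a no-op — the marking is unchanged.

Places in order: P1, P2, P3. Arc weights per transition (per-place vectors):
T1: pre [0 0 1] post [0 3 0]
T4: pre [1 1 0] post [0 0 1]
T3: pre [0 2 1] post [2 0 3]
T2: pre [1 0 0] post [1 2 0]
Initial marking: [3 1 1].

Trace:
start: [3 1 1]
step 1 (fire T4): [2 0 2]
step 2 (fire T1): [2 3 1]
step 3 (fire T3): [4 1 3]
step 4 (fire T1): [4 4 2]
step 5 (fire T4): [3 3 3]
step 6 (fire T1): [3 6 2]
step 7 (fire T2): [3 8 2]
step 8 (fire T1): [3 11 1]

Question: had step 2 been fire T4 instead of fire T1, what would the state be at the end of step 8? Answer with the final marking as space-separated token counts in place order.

1 10 0

(re-executing from step 2 with the substitution; state before step 2: [2 0 2])
step 2 (fire T4): [2 0 2]
step 3 (fire T3): [2 0 2]
step 4 (fire T1): [2 3 1]
step 5 (fire T4): [1 2 2]
step 6 (fire T1): [1 5 1]
step 7 (fire T2): [1 7 1]
step 8 (fire T1): [1 10 0]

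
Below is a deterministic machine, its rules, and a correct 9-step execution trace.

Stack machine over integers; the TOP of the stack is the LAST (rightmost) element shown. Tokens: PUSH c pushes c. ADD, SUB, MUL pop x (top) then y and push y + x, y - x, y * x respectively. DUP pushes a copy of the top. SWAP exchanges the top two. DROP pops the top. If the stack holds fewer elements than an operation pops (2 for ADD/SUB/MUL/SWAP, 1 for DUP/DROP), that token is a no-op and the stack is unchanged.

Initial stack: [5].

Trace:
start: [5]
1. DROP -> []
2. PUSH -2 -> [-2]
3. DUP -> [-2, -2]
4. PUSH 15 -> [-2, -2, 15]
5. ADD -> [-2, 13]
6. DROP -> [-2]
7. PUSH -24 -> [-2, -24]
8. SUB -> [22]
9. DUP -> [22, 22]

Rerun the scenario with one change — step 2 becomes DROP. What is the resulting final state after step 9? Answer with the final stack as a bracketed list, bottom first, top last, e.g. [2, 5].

(re-executing from step 2 with the substitution; state before step 2: [])
2. DROP -> []
3. DUP -> []
4. PUSH 15 -> [15]
5. ADD -> [15]
6. DROP -> []
7. PUSH -24 -> [-24]
8. SUB -> [-24]
9. DUP -> [-24, -24]

[-24, -24]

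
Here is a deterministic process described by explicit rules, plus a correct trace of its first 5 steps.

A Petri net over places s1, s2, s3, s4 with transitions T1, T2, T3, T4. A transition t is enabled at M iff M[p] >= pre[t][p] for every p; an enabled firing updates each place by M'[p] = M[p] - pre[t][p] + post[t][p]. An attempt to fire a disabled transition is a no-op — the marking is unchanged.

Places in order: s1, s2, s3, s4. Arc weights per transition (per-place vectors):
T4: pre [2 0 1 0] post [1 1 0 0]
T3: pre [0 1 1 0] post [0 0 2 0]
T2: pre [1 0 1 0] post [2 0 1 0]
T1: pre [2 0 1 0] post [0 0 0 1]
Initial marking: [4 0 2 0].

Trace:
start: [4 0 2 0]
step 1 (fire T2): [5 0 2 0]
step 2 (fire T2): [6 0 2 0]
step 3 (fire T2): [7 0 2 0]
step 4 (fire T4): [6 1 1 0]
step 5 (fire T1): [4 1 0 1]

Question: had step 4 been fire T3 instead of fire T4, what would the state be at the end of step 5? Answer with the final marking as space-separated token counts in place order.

5 0 1 1

(re-executing from step 4 with the substitution; state before step 4: [7 0 2 0])
step 4 (fire T3): [7 0 2 0]
step 5 (fire T1): [5 0 1 1]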